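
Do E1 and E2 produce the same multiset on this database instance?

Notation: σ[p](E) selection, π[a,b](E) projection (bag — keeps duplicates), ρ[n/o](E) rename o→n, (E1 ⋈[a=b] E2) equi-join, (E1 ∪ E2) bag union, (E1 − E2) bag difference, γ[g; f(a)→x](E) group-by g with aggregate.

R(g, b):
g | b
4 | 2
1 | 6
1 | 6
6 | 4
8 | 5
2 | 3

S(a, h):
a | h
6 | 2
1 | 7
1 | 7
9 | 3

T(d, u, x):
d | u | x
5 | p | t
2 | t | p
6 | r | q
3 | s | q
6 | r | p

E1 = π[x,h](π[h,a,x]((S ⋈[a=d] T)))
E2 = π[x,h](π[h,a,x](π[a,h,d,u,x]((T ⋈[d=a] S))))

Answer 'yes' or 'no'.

E1 stepwise |·|:
  S → 4
  T → 5
  (S ⋈[a=d] T) → 2
  π[h,a,x]((S ⋈[a=d] T)) → 2
  π[x,h](π[h,a,x]((S ⋈[a=d] T))) → 2
E2 stepwise |·|:
  T → 5
  S → 4
  (T ⋈[d=a] S) → 2
  π[a,h,d,u,x]((T ⋈[d=a] S)) → 2
  π[h,a,x](π[a,h,d,u,x]((T ⋈[d=a] S))) → 2
  π[x,h](π[h,a,x](π[a,h,d,u,x]((T ⋈[d=a] S)))) → 2

E1 and E2 produce the same multiset:
x | h
p | 2
q | 2

yes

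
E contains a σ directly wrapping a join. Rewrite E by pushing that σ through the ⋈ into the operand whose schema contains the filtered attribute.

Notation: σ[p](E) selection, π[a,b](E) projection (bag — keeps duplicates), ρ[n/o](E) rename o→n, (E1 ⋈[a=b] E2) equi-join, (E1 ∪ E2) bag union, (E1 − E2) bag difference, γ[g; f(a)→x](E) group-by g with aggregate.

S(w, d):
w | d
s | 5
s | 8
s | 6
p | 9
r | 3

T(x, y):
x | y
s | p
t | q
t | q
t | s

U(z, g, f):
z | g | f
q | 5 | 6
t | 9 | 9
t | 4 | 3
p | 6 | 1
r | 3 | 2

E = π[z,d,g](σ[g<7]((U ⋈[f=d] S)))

σ filters on g, owned by the left side.
E' = π[z,d,g]((σ[g<7](U) ⋈[f=d] S))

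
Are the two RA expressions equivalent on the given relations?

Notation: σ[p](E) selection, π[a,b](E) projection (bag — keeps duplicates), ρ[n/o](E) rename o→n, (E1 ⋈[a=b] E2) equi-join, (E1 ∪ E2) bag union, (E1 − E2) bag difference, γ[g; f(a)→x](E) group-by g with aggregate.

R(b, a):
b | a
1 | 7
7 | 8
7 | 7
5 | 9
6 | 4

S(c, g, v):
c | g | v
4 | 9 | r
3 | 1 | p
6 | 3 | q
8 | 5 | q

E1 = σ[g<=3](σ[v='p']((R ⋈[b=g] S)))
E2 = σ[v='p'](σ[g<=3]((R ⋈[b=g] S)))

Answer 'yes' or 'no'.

E1 per-node cardinality:
  R → 5
  S → 4
  (R ⋈[b=g] S) → 2
  σ[v='p']((R ⋈[b=g] S)) → 1
  σ[g<=3](σ[v='p']((R ⋈[b=g] S))) → 1
E2 per-node cardinality:
  R → 5
  S → 4
  (R ⋈[b=g] S) → 2
  σ[g<=3]((R ⋈[b=g] S)) → 1
  σ[v='p'](σ[g<=3]((R ⋈[b=g] S))) → 1

E1 and E2 produce the same multiset:
b | a | c | g | v
1 | 7 | 3 | 1 | p

yes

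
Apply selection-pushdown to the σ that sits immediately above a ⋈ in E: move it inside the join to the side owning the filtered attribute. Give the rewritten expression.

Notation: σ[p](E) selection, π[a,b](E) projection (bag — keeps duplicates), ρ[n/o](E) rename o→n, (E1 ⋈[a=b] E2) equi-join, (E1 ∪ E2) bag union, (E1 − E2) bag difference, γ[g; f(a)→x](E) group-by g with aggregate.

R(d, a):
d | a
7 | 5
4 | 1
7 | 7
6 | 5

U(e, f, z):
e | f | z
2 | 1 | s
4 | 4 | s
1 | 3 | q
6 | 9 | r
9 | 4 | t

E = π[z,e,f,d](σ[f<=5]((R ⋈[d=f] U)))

σ filters on f, owned by the right side.
E' = π[z,e,f,d]((R ⋈[d=f] σ[f<=5](U)))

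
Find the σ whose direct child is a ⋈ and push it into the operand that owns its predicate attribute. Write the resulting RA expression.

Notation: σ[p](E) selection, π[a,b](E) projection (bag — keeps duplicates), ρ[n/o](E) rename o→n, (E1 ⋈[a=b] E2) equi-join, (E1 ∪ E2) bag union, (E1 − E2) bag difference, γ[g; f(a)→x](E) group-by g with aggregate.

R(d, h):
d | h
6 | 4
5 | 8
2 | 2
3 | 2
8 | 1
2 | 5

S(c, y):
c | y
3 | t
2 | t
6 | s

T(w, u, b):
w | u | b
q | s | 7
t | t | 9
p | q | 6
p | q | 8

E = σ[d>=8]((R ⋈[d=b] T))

σ filters on d, owned by the left side.
E' = (σ[d>=8](R) ⋈[d=b] T)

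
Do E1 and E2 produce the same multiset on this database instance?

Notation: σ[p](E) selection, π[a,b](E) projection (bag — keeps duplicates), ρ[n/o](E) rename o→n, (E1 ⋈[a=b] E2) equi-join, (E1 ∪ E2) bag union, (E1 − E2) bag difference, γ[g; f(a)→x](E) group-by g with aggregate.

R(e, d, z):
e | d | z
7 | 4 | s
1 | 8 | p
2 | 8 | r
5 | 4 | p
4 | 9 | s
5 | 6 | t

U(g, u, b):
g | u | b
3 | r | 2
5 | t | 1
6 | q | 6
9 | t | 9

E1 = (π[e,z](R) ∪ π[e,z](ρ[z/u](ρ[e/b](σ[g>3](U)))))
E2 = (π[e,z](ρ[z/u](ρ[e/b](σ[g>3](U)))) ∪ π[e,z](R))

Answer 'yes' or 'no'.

E1 subexpression sizes:
  R → 6
  π[e,z](R) → 6
  U → 4
  σ[g>3](U) → 3
  ρ[e/b](σ[g>3](U)) → 3
  ρ[z/u](ρ[e/b](σ[g>3](U))) → 3
  π[e,z](ρ[z/u](ρ[e/b](σ[g>3](U)))) → 3
  (π[e,z](R) ∪ π[e,z](ρ[z/u](ρ[e/b](σ[g>3](U))))) → 9
E2 subexpression sizes:
  U → 4
  σ[g>3](U) → 3
  ρ[e/b](σ[g>3](U)) → 3
  ρ[z/u](ρ[e/b](σ[g>3](U))) → 3
  π[e,z](ρ[z/u](ρ[e/b](σ[g>3](U)))) → 3
  R → 6
  π[e,z](R) → 6
  (π[e,z](ρ[z/u](ρ[e/b](σ[g>3](U)))) ∪ π[e,z](R)) → 9

E1 and E2 produce the same multiset:
e | z
1 | p
1 | t
2 | r
4 | s
5 | p
5 | t
6 | q
7 | s
9 | t

yes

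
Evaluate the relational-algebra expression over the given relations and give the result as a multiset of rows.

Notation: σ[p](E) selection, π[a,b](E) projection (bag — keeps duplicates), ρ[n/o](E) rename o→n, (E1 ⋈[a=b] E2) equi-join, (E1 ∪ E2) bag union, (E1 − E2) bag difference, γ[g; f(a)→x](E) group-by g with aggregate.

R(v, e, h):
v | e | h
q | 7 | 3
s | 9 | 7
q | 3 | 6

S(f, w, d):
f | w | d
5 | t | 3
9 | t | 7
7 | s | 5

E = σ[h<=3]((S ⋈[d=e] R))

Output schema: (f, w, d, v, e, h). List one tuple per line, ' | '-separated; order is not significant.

Subexpression sizes:
  S → 3
  R → 3
  (S ⋈[d=e] R) → 2
  σ[h<=3]((S ⋈[d=e] R)) → 1

== RESULT ==
f | w | d | v | e | h
9 | t | 7 | q | 7 | 3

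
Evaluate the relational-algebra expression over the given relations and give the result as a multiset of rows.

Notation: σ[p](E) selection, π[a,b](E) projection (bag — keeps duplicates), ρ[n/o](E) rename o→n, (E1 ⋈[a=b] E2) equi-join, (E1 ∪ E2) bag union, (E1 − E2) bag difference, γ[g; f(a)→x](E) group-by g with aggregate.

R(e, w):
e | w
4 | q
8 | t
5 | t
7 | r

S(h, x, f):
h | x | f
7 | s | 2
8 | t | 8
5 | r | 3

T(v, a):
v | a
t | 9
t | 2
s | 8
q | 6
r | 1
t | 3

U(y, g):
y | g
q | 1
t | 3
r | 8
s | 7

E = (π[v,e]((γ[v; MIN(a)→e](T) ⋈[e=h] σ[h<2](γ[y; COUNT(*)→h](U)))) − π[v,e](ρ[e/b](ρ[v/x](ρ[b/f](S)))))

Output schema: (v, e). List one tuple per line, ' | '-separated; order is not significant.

Row counts bottom-up:
  T → 6
  γ[v; MIN(a)→e](T) → 4
  U → 4
  γ[y; COUNT(*)→h](U) → 4
  σ[h<2](γ[y; COUNT(*)→h](U)) → 4
  (γ[v; MIN(a)→e](T) ⋈[e=h] σ[h<2](γ[y; COUNT(*)→h](U))) → 4
  π[v,e]((γ[v; MIN(a)→e](T) ⋈[e=h] σ[h<2](γ[y; COUNT(*)→h](U)))) → 4
  S → 3
  ρ[b/f](S) → 3
  ρ[v/x](ρ[b/f](S)) → 3
  ρ[e/b](ρ[v/x](ρ[b/f](S))) → 3
  π[v,e](ρ[e/b](ρ[v/x](ρ[b/f](S)))) → 3
  (π[v,e]((γ[v; MIN(a)→e](T) ⋈[e=h] σ[h<2](γ[y; COUNT(*)→h](U)))) − π[v,e](ρ[e/b](ρ[v/x](ρ[b/f](S))))) → 4

== RESULT ==
v | e
r | 1
r | 1
r | 1
r | 1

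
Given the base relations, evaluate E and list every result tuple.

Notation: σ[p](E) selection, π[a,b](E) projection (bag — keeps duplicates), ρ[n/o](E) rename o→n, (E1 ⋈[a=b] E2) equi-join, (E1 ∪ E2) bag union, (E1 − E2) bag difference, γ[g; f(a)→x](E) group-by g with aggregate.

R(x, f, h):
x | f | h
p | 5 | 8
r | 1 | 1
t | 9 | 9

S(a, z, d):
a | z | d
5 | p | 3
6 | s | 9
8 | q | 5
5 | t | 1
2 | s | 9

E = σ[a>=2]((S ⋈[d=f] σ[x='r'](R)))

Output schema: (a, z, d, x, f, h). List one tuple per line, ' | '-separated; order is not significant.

Row counts bottom-up:
  S → 5
  R → 3
  σ[x='r'](R) → 1
  (S ⋈[d=f] σ[x='r'](R)) → 1
  σ[a>=2]((S ⋈[d=f] σ[x='r'](R))) → 1

== RESULT ==
a | z | d | x | f | h
5 | t | 1 | r | 1 | 1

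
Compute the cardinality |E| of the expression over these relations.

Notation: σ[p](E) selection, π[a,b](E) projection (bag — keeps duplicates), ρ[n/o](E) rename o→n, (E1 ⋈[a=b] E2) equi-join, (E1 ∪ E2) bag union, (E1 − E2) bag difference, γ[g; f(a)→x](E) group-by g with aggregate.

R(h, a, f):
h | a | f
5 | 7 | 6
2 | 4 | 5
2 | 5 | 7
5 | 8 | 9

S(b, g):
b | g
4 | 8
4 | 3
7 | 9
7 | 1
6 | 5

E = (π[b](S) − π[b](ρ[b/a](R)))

Stepwise |·|:
  S → 5
  π[b](S) → 5
  R → 4
  ρ[b/a](R) → 4
  π[b](ρ[b/a](R)) → 4
  (π[b](S) − π[b](ρ[b/a](R))) → 3

|E| = 3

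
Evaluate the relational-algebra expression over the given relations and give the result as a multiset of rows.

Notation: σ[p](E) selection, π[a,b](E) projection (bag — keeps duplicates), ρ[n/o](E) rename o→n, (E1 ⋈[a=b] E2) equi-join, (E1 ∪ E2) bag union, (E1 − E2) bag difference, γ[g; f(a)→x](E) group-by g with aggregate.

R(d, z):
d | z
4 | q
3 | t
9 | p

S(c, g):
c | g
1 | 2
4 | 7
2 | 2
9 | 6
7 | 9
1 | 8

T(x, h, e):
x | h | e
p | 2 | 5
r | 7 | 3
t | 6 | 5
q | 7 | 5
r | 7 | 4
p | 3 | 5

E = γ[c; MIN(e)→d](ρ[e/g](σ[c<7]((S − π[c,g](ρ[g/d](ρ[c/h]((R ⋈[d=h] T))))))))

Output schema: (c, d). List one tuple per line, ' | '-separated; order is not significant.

Stepwise |·|:
  S → 6
  R → 3
  T → 6
  (R ⋈[d=h] T) → 1
  ρ[c/h]((R ⋈[d=h] T)) → 1
  ρ[g/d](ρ[c/h]((R ⋈[d=h] T))) → 1
  π[c,g](ρ[g/d](ρ[c/h]((R ⋈[d=h] T)))) → 1
  (S − π[c,g](ρ[g/d](ρ[c/h]((R ⋈[d=h] T))))) → 6
  σ[c<7]((S − π[c,g](ρ[g/d](ρ[c/h]((R ⋈[d=h] T)))))) → 4
  ρ[e/g](σ[c<7]((S − π[c,g](ρ[g/d](ρ[c/h]((R ⋈[d=h] T))))))) → 4
  γ[c; MIN(e)→d](ρ[e/g](σ[c<7]((S − π[c,g](ρ[g/d](ρ[c/h]((R ⋈[d=h] T)))))))) → 3

== RESULT ==
c | d
1 | 2
2 | 2
4 | 7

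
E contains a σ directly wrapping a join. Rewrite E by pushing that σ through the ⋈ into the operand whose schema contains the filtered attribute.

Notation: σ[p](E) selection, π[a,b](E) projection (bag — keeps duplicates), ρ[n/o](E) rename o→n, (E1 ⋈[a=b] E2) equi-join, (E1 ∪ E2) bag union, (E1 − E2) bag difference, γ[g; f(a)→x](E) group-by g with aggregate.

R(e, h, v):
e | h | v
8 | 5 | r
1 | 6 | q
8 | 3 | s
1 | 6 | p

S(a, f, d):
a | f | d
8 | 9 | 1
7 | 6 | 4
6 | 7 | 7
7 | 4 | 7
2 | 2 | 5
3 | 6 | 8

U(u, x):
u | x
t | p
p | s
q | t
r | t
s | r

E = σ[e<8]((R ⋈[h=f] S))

σ filters on e, owned by the left side.
E' = (σ[e<8](R) ⋈[h=f] S)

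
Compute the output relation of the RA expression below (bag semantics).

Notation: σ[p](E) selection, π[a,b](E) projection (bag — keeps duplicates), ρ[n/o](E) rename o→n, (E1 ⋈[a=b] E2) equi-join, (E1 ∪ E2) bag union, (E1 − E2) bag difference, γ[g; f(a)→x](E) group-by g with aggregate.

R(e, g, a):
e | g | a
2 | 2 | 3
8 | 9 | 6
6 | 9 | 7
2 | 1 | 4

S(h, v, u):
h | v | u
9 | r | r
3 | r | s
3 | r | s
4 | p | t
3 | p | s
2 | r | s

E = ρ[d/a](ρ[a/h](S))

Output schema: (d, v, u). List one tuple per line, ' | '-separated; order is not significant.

Subexpression sizes:
  S → 6
  ρ[a/h](S) → 6
  ρ[d/a](ρ[a/h](S)) → 6

== RESULT ==
d | v | u
2 | r | s
3 | p | s
3 | r | s
3 | r | s
4 | p | t
9 | r | r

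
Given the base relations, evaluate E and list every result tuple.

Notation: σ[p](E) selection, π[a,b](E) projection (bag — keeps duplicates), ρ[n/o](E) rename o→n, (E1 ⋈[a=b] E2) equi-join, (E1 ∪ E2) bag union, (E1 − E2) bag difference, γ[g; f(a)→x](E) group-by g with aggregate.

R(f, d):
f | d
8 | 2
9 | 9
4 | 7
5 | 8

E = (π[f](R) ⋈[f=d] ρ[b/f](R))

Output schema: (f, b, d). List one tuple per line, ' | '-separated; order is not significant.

Subexpression sizes:
  R → 4
  π[f](R) → 4
  R → 4
  ρ[b/f](R) → 4
  (π[f](R) ⋈[f=d] ρ[b/f](R)) → 2

== RESULT ==
f | b | d
8 | 5 | 8
9 | 9 | 9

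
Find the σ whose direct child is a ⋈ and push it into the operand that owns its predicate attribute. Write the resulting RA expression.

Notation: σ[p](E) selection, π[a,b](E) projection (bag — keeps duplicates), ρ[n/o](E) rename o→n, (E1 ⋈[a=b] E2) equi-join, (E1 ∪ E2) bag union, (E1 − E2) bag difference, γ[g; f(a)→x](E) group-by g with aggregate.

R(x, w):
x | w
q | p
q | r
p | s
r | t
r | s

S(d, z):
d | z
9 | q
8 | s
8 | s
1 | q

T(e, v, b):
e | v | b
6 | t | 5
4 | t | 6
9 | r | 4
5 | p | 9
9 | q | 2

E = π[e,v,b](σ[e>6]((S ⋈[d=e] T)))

σ filters on e, owned by the right side.
E' = π[e,v,b]((S ⋈[d=e] σ[e>6](T)))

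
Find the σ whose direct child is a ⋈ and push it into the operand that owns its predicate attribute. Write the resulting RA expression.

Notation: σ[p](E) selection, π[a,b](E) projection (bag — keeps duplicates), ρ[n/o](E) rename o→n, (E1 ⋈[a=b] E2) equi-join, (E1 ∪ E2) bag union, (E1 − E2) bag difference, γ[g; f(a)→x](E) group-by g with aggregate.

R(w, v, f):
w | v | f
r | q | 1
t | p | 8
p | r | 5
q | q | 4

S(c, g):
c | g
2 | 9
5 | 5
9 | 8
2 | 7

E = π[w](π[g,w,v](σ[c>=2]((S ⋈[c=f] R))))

σ filters on c, owned by the left side.
E' = π[w](π[g,w,v]((σ[c>=2](S) ⋈[c=f] R)))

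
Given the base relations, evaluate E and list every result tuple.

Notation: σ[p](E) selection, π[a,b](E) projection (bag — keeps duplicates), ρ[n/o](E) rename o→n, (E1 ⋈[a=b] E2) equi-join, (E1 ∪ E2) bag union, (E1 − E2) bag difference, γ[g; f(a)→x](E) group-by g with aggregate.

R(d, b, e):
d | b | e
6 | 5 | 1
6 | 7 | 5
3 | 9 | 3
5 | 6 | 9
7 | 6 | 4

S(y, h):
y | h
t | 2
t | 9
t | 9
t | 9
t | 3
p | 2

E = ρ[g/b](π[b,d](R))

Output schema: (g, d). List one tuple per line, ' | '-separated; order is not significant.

Subexpression sizes:
  R → 5
  π[b,d](R) → 5
  ρ[g/b](π[b,d](R)) → 5

== RESULT ==
g | d
5 | 6
6 | 5
6 | 7
7 | 6
9 | 3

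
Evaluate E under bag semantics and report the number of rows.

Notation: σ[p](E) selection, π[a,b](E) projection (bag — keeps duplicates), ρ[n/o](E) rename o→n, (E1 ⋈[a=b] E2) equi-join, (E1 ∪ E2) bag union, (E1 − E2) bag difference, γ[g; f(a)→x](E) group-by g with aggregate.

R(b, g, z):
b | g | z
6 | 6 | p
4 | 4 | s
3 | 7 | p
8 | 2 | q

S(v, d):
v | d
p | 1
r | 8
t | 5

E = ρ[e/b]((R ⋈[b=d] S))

Subexpression sizes:
  R → 4
  S → 3
  (R ⋈[b=d] S) → 1
  ρ[e/b]((R ⋈[b=d] S)) → 1

|E| = 1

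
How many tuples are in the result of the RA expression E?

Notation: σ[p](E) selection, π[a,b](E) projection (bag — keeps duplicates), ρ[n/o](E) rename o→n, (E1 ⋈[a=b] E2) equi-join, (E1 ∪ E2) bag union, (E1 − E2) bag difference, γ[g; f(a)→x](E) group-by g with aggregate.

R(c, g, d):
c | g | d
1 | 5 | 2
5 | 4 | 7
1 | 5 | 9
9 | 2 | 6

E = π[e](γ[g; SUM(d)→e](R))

Stepwise |·|:
  R → 4
  γ[g; SUM(d)→e](R) → 3
  π[e](γ[g; SUM(d)→e](R)) → 3

|E| = 3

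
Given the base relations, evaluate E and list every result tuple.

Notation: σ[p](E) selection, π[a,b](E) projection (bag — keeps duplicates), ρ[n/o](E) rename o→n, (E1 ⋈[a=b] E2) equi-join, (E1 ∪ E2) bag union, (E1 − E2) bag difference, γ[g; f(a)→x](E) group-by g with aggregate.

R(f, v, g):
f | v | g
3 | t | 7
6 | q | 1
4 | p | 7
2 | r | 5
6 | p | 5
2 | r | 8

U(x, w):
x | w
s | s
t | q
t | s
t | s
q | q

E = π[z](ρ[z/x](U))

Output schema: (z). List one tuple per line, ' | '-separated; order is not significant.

Stepwise |·|:
  U → 5
  ρ[z/x](U) → 5
  π[z](ρ[z/x](U)) → 5

== RESULT ==
z
q
s
t
t
t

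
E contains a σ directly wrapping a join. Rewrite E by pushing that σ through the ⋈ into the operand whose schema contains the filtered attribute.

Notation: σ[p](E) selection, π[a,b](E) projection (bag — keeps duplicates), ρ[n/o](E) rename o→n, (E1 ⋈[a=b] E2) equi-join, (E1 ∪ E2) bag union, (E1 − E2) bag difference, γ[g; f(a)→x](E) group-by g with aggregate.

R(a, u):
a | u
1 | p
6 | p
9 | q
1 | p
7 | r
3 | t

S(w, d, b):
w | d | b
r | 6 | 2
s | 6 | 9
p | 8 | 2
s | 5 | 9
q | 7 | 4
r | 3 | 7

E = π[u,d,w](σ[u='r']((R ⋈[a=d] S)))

σ filters on u, owned by the left side.
E' = π[u,d,w]((σ[u='r'](R) ⋈[a=d] S))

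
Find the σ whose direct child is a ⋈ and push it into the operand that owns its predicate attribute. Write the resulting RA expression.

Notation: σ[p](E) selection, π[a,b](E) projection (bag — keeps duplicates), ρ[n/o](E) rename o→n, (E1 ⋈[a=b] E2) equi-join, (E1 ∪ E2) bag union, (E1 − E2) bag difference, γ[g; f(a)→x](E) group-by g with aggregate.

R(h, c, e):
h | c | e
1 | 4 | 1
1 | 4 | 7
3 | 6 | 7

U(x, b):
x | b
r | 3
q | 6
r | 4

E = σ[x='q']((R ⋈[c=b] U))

σ filters on x, owned by the right side.
E' = (R ⋈[c=b] σ[x='q'](U))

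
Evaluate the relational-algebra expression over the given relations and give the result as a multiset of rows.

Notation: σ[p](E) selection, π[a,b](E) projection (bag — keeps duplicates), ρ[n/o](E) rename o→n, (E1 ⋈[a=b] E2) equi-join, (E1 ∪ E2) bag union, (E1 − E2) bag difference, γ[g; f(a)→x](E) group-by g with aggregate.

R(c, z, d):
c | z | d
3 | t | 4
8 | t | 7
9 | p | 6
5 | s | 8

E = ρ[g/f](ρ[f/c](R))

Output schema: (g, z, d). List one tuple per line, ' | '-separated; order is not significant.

Subexpression sizes:
  R → 4
  ρ[f/c](R) → 4
  ρ[g/f](ρ[f/c](R)) → 4

== RESULT ==
g | z | d
3 | t | 4
5 | s | 8
8 | t | 7
9 | p | 6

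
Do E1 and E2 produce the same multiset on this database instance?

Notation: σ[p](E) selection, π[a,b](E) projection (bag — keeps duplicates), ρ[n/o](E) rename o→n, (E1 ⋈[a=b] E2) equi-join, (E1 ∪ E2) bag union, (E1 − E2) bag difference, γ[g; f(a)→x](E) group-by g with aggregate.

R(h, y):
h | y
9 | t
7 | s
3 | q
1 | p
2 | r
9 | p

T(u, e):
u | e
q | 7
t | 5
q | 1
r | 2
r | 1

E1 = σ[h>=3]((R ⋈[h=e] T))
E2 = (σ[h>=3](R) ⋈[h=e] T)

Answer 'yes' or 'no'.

E1 stepwise |·|:
  R → 6
  T → 5
  (R ⋈[h=e] T) → 4
  σ[h>=3]((R ⋈[h=e] T)) → 1
E2 stepwise |·|:
  R → 6
  σ[h>=3](R) → 4
  T → 5
  (σ[h>=3](R) ⋈[h=e] T) → 1

E1 and E2 produce the same multiset:
h | y | u | e
7 | s | q | 7

yes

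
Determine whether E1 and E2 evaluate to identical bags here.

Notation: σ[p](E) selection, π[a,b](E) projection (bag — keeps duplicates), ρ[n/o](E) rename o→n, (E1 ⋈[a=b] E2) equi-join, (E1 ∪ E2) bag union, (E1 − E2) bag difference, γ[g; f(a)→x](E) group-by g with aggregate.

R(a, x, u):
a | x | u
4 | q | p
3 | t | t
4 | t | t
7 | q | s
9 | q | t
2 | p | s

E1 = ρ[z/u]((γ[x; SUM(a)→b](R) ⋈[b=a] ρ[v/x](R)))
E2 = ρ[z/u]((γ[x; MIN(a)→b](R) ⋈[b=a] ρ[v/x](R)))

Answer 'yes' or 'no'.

E1 stepwise |·|:
  R → 6
  γ[x; SUM(a)→b](R) → 3
  R → 6
  ρ[v/x](R) → 6
  (γ[x; SUM(a)→b](R) ⋈[b=a] ρ[v/x](R)) → 2
  ρ[z/u]((γ[x; SUM(a)→b](R) ⋈[b=a] ρ[v/x](R))) → 2
E2 stepwise |·|:
  R → 6
  γ[x; MIN(a)→b](R) → 3
  R → 6
  ρ[v/x](R) → 6
  (γ[x; MIN(a)→b](R) ⋈[b=a] ρ[v/x](R)) → 4
  ρ[z/u]((γ[x; MIN(a)→b](R) ⋈[b=a] ρ[v/x](R))) → 4

E1 result:
x | b | a | v | z
p | 2 | 2 | p | s
t | 7 | 7 | q | s
E2 result:
x | b | a | v | z
p | 2 | 2 | p | s
q | 4 | 4 | q | p
q | 4 | 4 | t | t
t | 3 | 3 | t | t
Witness: ('q', 4, 4, 'q', 'p') appears 0× in E1 but 1× in E2.

no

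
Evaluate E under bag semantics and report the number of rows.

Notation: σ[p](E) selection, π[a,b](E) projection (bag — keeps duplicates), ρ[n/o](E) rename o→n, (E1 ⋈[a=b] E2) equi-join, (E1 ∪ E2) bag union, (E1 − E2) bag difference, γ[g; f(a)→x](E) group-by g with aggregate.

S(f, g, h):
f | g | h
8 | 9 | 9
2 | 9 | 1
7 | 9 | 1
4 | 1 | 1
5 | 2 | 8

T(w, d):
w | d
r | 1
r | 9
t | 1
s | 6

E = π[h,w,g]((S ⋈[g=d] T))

Subexpression sizes:
  S → 5
  T → 4
  (S ⋈[g=d] T) → 5
  π[h,w,g]((S ⋈[g=d] T)) → 5

|E| = 5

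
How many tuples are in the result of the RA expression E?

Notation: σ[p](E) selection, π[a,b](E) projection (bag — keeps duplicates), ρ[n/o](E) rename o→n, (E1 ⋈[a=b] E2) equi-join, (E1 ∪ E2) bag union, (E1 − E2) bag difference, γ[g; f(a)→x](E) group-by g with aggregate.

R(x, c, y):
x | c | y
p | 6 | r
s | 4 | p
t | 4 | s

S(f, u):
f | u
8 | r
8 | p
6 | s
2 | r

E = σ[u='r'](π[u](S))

Row counts bottom-up:
  S → 4
  π[u](S) → 4
  σ[u='r'](π[u](S)) → 2

|E| = 2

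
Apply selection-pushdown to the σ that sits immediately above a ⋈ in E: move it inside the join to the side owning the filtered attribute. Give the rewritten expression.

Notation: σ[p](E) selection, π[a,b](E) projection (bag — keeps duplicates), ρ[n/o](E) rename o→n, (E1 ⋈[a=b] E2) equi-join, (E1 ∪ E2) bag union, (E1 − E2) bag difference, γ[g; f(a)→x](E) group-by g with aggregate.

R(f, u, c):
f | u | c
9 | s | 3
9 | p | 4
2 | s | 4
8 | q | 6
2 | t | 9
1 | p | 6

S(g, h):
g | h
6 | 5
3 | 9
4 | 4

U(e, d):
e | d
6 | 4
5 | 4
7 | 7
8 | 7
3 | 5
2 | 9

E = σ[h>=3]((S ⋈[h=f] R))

σ filters on h, owned by the left side.
E' = (σ[h>=3](S) ⋈[h=f] R)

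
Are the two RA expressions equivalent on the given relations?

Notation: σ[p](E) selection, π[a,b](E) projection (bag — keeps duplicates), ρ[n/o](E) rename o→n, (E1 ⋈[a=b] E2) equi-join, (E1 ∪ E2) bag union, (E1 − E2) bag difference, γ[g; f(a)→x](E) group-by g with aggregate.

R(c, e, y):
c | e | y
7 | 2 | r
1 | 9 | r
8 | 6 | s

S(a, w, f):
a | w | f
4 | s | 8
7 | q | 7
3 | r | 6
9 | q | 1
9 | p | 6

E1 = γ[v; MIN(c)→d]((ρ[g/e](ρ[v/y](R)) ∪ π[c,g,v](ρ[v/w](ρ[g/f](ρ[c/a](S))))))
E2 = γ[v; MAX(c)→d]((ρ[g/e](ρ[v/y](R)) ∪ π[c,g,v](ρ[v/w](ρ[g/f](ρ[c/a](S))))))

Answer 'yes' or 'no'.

E1 subexpression sizes:
  R → 3
  ρ[v/y](R) → 3
  ρ[g/e](ρ[v/y](R)) → 3
  S → 5
  ρ[c/a](S) → 5
  ρ[g/f](ρ[c/a](S)) → 5
  ρ[v/w](ρ[g/f](ρ[c/a](S))) → 5
  π[c,g,v](ρ[v/w](ρ[g/f](ρ[c/a](S)))) → 5
  (ρ[g/e](ρ[v/y](R)) ∪ π[c,g,v](ρ[v/w](ρ[g/f](ρ[c/a](S))))) → 8
  γ[v; MIN(c)→d]((ρ[g/e](ρ[v/y](R)) ∪ π[c,g,v](ρ[v/w](ρ[g/f](ρ[c/a](S)))))) → 4
E2 subexpression sizes:
  R → 3
  ρ[v/y](R) → 3
  ρ[g/e](ρ[v/y](R)) → 3
  S → 5
  ρ[c/a](S) → 5
  ρ[g/f](ρ[c/a](S)) → 5
  ρ[v/w](ρ[g/f](ρ[c/a](S))) → 5
  π[c,g,v](ρ[v/w](ρ[g/f](ρ[c/a](S)))) → 5
  (ρ[g/e](ρ[v/y](R)) ∪ π[c,g,v](ρ[v/w](ρ[g/f](ρ[c/a](S))))) → 8
  γ[v; MAX(c)→d]((ρ[g/e](ρ[v/y](R)) ∪ π[c,g,v](ρ[v/w](ρ[g/f](ρ[c/a](S)))))) → 4

E1 result:
v | d
p | 9
q | 7
r | 1
s | 4
E2 result:
v | d
p | 9
q | 9
r | 7
s | 8
Witness: ('r', 1) appears 1× in E1 but 0× in E2.

no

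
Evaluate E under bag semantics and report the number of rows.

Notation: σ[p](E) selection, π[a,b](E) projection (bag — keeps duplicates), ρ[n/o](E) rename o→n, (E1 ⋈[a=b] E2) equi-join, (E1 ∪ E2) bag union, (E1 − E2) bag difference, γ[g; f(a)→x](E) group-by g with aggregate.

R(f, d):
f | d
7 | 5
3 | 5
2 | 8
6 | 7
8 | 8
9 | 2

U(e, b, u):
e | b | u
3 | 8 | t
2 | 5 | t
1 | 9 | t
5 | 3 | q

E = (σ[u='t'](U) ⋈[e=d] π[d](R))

Per-node cardinality:
  U → 4
  σ[u='t'](U) → 3
  R → 6
  π[d](R) → 6
  (σ[u='t'](U) ⋈[e=d] π[d](R)) → 1

|E| = 1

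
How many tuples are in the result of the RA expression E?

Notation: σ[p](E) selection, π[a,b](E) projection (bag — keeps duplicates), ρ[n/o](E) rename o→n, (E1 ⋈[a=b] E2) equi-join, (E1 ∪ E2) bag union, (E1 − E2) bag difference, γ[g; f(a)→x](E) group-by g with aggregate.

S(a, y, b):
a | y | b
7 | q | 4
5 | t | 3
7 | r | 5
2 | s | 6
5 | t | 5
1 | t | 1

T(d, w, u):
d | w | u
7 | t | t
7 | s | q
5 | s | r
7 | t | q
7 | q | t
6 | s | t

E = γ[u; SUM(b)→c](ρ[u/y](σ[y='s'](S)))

Stepwise |·|:
  S → 6
  σ[y='s'](S) → 1
  ρ[u/y](σ[y='s'](S)) → 1
  γ[u; SUM(b)→c](ρ[u/y](σ[y='s'](S))) → 1

|E| = 1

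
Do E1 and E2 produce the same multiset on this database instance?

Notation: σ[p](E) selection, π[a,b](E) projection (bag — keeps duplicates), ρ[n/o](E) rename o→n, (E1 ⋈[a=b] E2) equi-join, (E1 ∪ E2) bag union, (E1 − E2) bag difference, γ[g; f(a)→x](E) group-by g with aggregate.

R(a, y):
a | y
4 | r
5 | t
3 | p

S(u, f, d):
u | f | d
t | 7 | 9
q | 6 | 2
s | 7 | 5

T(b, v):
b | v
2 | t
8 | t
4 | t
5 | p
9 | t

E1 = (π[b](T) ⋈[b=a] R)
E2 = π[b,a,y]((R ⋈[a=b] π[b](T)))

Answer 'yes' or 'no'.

E1 subexpression sizes:
  T → 5
  π[b](T) → 5
  R → 3
  (π[b](T) ⋈[b=a] R) → 2
E2 subexpression sizes:
  R → 3
  T → 5
  π[b](T) → 5
  (R ⋈[a=b] π[b](T)) → 2
  π[b,a,y]((R ⋈[a=b] π[b](T))) → 2

E1 and E2 produce the same multiset:
b | a | y
4 | 4 | r
5 | 5 | t

yes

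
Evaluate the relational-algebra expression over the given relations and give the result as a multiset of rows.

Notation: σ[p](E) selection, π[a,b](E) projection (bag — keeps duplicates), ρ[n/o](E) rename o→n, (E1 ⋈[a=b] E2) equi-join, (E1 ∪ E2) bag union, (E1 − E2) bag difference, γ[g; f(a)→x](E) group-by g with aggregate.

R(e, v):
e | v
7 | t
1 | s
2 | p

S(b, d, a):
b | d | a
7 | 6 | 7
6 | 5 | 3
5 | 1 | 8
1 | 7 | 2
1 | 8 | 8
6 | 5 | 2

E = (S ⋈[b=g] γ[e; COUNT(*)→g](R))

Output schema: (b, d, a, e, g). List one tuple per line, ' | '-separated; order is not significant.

Stepwise |·|:
  S → 6
  R → 3
  γ[e; COUNT(*)→g](R) → 3
  (S ⋈[b=g] γ[e; COUNT(*)→g](R)) → 6

== RESULT ==
b | d | a | e | g
1 | 7 | 2 | 1 | 1
1 | 7 | 2 | 2 | 1
1 | 7 | 2 | 7 | 1
1 | 8 | 8 | 1 | 1
1 | 8 | 8 | 2 | 1
1 | 8 | 8 | 7 | 1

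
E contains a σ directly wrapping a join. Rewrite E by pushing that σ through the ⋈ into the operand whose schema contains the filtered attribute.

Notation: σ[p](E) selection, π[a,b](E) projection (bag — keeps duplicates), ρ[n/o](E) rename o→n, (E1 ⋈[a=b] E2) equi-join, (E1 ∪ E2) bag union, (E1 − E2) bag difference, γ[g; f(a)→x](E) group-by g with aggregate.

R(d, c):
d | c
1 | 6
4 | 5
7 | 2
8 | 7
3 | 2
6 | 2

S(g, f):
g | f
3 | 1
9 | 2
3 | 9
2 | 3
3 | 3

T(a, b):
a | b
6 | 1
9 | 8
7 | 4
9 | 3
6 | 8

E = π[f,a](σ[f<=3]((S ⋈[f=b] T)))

σ filters on f, owned by the left side.
E' = π[f,a]((σ[f<=3](S) ⋈[f=b] T))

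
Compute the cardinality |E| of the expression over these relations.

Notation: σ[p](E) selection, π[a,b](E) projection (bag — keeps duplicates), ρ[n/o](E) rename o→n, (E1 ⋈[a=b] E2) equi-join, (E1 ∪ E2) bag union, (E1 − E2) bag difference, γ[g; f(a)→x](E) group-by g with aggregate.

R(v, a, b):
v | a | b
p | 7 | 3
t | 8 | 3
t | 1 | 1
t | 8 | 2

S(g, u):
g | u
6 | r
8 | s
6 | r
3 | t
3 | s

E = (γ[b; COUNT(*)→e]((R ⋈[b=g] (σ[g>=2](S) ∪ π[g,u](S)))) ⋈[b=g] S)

Subexpression sizes:
  R → 4
  S → 5
  σ[g>=2](S) → 5
  S → 5
  π[g,u](S) → 5
  (σ[g>=2](S) ∪ π[g,u](S)) → 10
  (R ⋈[b=g] (σ[g>=2](S) ∪ π[g,u](S))) → 8
  γ[b; COUNT(*)→e]((R ⋈[b=g] (σ[g>=2](S) ∪ π[g,u](S)))) → 1
  S → 5
  (γ[b; COUNT(*)→e]((R ⋈[b=g] (σ[g>=2](S) ∪ π[g,u](S)))) ⋈[b=g] S) → 2

|E| = 2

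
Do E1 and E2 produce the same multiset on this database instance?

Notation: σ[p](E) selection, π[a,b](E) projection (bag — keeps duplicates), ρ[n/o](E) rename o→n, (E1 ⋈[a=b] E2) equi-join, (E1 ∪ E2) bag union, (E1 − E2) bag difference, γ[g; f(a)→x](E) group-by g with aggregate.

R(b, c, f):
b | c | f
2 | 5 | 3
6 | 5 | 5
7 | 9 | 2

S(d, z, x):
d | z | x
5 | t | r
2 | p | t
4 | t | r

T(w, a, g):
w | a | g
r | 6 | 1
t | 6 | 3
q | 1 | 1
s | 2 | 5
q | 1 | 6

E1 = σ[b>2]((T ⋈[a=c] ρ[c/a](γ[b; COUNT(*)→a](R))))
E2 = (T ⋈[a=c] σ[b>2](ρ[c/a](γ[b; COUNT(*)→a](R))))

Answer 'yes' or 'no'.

E1 row counts bottom-up:
  T → 5
  R → 3
  γ[b; COUNT(*)→a](R) → 3
  ρ[c/a](γ[b; COUNT(*)→a](R)) → 3
  (T ⋈[a=c] ρ[c/a](γ[b; COUNT(*)→a](R))) → 6
  σ[b>2]((T ⋈[a=c] ρ[c/a](γ[b; COUNT(*)→a](R)))) → 4
E2 row counts bottom-up:
  T → 5
  R → 3
  γ[b; COUNT(*)→a](R) → 3
  ρ[c/a](γ[b; COUNT(*)→a](R)) → 3
  σ[b>2](ρ[c/a](γ[b; COUNT(*)→a](R))) → 2
  (T ⋈[a=c] σ[b>2](ρ[c/a](γ[b; COUNT(*)→a](R)))) → 4

E1 and E2 produce the same multiset:
w | a | g | b | c
q | 1 | 1 | 6 | 1
q | 1 | 1 | 7 | 1
q | 1 | 6 | 6 | 1
q | 1 | 6 | 7 | 1

yes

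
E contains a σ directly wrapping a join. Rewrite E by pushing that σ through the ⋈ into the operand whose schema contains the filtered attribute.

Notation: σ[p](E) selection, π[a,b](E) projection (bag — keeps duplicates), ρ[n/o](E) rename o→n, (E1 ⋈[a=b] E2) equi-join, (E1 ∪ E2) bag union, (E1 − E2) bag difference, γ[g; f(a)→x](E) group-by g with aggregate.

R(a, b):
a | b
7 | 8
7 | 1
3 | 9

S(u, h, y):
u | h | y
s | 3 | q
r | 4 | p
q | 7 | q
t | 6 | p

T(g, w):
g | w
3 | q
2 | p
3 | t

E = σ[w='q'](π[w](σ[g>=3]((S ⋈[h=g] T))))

σ filters on g, owned by the right side.
E' = σ[w='q'](π[w]((S ⋈[h=g] σ[g>=3](T))))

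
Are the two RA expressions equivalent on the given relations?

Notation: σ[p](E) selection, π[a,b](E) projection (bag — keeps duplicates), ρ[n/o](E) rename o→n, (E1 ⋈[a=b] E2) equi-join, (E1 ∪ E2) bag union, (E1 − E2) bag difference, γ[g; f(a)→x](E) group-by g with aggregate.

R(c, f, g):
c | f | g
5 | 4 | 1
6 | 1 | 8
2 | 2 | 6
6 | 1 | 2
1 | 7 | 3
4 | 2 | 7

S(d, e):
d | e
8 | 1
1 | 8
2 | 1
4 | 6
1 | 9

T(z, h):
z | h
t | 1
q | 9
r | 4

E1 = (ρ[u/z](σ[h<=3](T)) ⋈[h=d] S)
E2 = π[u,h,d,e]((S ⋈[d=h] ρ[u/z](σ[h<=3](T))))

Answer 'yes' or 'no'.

E1 subexpression sizes:
  T → 3
  σ[h<=3](T) → 1
  ρ[u/z](σ[h<=3](T)) → 1
  S → 5
  (ρ[u/z](σ[h<=3](T)) ⋈[h=d] S) → 2
E2 subexpression sizes:
  S → 5
  T → 3
  σ[h<=3](T) → 1
  ρ[u/z](σ[h<=3](T)) → 1
  (S ⋈[d=h] ρ[u/z](σ[h<=3](T))) → 2
  π[u,h,d,e]((S ⋈[d=h] ρ[u/z](σ[h<=3](T)))) → 2

E1 and E2 produce the same multiset:
u | h | d | e
t | 1 | 1 | 8
t | 1 | 1 | 9

yes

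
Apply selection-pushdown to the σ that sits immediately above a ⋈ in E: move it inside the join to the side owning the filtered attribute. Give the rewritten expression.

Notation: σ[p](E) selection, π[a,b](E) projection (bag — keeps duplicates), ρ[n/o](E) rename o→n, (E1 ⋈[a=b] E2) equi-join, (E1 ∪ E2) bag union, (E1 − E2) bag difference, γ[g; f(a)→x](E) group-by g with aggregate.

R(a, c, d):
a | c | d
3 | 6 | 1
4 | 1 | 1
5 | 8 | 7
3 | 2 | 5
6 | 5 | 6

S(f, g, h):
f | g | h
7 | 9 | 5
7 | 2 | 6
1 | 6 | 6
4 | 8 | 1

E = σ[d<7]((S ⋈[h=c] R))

σ filters on d, owned by the right side.
E' = (S ⋈[h=c] σ[d<7](R))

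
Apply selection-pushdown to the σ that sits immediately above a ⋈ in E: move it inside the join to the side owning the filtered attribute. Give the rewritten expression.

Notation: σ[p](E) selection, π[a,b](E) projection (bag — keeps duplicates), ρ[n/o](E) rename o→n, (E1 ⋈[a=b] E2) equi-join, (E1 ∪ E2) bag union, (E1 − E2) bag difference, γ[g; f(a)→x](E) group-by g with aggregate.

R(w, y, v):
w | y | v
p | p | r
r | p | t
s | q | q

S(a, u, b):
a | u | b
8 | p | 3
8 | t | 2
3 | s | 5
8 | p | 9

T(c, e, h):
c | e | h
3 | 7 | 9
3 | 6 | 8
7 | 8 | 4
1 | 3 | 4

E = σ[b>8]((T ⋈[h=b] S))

σ filters on b, owned by the right side.
E' = (T ⋈[h=b] σ[b>8](S))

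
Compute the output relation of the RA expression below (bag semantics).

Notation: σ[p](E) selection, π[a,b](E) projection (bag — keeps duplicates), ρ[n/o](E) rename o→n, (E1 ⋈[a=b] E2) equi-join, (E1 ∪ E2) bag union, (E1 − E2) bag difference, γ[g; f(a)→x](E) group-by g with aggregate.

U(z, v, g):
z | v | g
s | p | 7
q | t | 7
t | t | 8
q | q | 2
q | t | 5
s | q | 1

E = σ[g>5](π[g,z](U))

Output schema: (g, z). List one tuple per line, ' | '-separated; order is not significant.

Per-node cardinality:
  U → 6
  π[g,z](U) → 6
  σ[g>5](π[g,z](U)) → 3

== RESULT ==
g | z
7 | q
7 | s
8 | t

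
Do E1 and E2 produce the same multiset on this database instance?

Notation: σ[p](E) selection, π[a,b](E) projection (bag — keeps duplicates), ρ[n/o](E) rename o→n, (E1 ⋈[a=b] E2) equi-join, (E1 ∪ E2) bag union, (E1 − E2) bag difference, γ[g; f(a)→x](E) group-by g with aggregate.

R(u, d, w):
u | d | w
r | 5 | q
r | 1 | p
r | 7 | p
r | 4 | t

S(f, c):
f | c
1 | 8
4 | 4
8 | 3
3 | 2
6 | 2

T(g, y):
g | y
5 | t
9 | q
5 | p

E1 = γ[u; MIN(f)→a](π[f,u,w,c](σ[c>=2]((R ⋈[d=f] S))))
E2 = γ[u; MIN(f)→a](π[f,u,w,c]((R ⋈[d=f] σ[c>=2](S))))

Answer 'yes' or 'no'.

E1 stepwise |·|:
  R → 4
  S → 5
  (R ⋈[d=f] S) → 2
  σ[c>=2]((R ⋈[d=f] S)) → 2
  π[f,u,w,c](σ[c>=2]((R ⋈[d=f] S))) → 2
  γ[u; MIN(f)→a](π[f,u,w,c](σ[c>=2]((R ⋈[d=f] S)))) → 1
E2 stepwise |·|:
  R → 4
  S → 5
  σ[c>=2](S) → 5
  (R ⋈[d=f] σ[c>=2](S)) → 2
  π[f,u,w,c]((R ⋈[d=f] σ[c>=2](S))) → 2
  γ[u; MIN(f)→a](π[f,u,w,c]((R ⋈[d=f] σ[c>=2](S)))) → 1

E1 and E2 produce the same multiset:
u | a
r | 1

yes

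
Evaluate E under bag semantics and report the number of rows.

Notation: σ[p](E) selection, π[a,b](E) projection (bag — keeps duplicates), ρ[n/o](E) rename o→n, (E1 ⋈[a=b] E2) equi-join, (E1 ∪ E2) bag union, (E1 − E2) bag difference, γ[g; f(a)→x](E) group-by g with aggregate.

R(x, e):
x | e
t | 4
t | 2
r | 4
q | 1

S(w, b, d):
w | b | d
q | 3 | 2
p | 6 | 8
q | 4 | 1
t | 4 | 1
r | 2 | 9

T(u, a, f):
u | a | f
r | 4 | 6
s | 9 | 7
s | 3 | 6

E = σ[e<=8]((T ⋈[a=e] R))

Per-node cardinality:
  T → 3
  R → 4
  (T ⋈[a=e] R) → 2
  σ[e<=8]((T ⋈[a=e] R)) → 2

|E| = 2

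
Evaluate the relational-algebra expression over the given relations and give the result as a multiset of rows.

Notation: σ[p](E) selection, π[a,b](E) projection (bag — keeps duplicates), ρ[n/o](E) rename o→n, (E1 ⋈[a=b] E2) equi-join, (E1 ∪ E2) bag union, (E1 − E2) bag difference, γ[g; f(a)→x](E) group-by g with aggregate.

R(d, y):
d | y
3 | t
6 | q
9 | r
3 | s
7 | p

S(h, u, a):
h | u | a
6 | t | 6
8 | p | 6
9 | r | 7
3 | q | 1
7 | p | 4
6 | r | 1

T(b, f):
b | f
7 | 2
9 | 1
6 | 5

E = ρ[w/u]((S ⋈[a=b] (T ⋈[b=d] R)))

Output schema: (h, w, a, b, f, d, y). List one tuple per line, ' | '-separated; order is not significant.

Stepwise |·|:
  S → 6
  T → 3
  R → 5
  (T ⋈[b=d] R) → 3
  (S ⋈[a=b] (T ⋈[b=d] R)) → 3
  ρ[w/u]((S ⋈[a=b] (T ⋈[b=d] R))) → 3

== RESULT ==
h | w | a | b | f | d | y
6 | t | 6 | 6 | 5 | 6 | q
8 | p | 6 | 6 | 5 | 6 | q
9 | r | 7 | 7 | 2 | 7 | p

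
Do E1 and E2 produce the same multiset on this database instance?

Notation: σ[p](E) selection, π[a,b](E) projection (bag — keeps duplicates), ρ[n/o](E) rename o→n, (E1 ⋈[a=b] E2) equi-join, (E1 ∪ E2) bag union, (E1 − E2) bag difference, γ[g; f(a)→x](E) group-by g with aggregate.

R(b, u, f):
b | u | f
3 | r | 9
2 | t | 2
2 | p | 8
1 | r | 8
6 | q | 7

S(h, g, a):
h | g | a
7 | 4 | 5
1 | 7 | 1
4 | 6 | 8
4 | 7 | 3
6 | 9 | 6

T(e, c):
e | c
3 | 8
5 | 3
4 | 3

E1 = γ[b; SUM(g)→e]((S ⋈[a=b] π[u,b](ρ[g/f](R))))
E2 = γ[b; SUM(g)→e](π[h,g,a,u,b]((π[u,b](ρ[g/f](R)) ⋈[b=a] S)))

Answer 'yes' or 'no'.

E1 row counts bottom-up:
  S → 5
  R → 5
  ρ[g/f](R) → 5
  π[u,b](ρ[g/f](R)) → 5
  (S ⋈[a=b] π[u,b](ρ[g/f](R))) → 3
  γ[b; SUM(g)→e]((S ⋈[a=b] π[u,b](ρ[g/f](R)))) → 3
E2 row counts bottom-up:
  R → 5
  ρ[g/f](R) → 5
  π[u,b](ρ[g/f](R)) → 5
  S → 5
  (π[u,b](ρ[g/f](R)) ⋈[b=a] S) → 3
  π[h,g,a,u,b]((π[u,b](ρ[g/f](R)) ⋈[b=a] S)) → 3
  γ[b; SUM(g)→e](π[h,g,a,u,b]((π[u,b](ρ[g/f](R)) ⋈[b=a] S))) → 3

E1 and E2 produce the same multiset:
b | e
1 | 7
3 | 7
6 | 9

yes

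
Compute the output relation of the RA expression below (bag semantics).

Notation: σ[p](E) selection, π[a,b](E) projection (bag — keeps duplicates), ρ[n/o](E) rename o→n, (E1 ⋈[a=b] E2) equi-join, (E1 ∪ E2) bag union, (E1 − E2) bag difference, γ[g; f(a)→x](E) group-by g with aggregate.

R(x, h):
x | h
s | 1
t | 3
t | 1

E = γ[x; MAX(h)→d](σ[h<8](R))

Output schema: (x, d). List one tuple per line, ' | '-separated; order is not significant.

Row counts bottom-up:
  R → 3
  σ[h<8](R) → 3
  γ[x; MAX(h)→d](σ[h<8](R)) → 2

== RESULT ==
x | d
s | 1
t | 3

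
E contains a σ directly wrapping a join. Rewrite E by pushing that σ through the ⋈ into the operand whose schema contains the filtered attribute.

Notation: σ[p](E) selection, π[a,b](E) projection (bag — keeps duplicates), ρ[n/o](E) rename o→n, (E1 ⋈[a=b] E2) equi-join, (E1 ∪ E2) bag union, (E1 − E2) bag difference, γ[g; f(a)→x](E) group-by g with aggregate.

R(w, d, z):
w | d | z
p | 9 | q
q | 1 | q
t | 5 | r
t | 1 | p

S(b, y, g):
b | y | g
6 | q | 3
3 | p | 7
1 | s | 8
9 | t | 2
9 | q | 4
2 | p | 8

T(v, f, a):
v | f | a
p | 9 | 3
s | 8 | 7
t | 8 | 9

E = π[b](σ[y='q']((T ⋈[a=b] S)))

σ filters on y, owned by the right side.
E' = π[b]((T ⋈[a=b] σ[y='q'](S)))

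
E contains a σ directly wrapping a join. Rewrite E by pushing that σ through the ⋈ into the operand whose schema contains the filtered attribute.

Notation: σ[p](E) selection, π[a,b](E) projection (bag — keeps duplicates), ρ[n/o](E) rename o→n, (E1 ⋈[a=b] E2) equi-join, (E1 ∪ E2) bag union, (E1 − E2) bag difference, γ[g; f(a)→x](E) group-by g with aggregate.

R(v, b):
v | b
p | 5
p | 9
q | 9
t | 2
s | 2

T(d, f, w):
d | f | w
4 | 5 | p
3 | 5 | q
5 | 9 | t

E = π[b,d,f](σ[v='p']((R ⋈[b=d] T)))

σ filters on v, owned by the left side.
E' = π[b,d,f]((σ[v='p'](R) ⋈[b=d] T))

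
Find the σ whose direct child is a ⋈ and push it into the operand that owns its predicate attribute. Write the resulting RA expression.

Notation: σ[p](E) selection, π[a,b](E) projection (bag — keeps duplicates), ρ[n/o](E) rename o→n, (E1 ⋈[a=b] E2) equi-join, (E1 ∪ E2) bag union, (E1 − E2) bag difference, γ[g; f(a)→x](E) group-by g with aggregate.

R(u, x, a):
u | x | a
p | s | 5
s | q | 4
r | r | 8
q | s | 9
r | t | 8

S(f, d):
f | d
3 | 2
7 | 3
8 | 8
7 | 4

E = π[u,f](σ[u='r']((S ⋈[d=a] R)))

σ filters on u, owned by the right side.
E' = π[u,f]((S ⋈[d=a] σ[u='r'](R)))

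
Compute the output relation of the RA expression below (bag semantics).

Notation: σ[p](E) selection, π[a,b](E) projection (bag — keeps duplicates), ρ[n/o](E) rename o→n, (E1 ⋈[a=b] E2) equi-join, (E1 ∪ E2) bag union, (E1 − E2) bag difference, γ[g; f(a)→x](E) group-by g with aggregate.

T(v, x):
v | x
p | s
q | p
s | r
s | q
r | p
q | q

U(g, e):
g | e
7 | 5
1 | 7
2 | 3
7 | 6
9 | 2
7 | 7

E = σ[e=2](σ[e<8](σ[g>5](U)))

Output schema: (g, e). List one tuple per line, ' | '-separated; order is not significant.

Per-node cardinality:
  U → 6
  σ[g>5](U) → 4
  σ[e<8](σ[g>5](U)) → 4
  σ[e=2](σ[e<8](σ[g>5](U))) → 1

== RESULT ==
g | e
9 | 2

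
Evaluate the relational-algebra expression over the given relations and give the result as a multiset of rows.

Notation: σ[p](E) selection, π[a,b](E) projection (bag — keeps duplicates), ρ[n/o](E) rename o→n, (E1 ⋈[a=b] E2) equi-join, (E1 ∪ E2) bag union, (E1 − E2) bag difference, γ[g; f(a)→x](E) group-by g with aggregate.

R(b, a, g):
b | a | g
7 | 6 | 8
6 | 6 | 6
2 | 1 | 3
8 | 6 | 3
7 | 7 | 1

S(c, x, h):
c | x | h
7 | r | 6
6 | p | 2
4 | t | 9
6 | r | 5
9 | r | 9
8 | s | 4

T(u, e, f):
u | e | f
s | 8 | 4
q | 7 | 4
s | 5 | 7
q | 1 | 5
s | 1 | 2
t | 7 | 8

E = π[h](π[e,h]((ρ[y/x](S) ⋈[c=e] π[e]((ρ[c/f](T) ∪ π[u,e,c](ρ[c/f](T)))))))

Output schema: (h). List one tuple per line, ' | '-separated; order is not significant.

Stepwise |·|:
  S → 6
  ρ[y/x](S) → 6
  T → 6
  ρ[c/f](T) → 6
  T → 6
  ρ[c/f](T) → 6
  π[u,e,c](ρ[c/f](T)) → 6
  (ρ[c/f](T) ∪ π[u,e,c](ρ[c/f](T))) → 12
  π[e]((ρ[c/f](T) ∪ π[u,e,c](ρ[c/f](T)))) → 12
  (ρ[y/x](S) ⋈[c=e] π[e]((ρ[c/f](T) ∪ π[u,e,c](ρ[c/f](T))))) → 6
  π[e,h]((ρ[y/x](S) ⋈[c=e] π[e]((ρ[c/f](T) ∪ π[u,e,c](ρ[c/f](T)))))) → 6
  π[h](π[e,h]((ρ[y/x](S) ⋈[c=e] π[e]((ρ[c/f](T) ∪ π[u,e,c](ρ[c/f](T))))))) → 6

== RESULT ==
h
4
4
6
6
6
6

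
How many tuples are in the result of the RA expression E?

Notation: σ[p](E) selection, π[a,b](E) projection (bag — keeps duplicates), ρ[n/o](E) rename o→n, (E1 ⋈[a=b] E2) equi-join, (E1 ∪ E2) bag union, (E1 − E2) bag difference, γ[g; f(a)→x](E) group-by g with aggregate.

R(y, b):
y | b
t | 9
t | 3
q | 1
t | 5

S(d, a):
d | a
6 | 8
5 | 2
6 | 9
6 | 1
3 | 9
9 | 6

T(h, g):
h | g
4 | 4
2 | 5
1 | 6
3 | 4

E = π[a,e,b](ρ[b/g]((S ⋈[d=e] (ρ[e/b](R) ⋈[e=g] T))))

Stepwise |·|:
  S → 6
  R → 4
  ρ[e/b](R) → 4
  T → 4
  (ρ[e/b](R) ⋈[e=g] T) → 1
  (S ⋈[d=e] (ρ[e/b](R) ⋈[e=g] T)) → 1
  ρ[b/g]((S ⋈[d=e] (ρ[e/b](R) ⋈[e=g] T))) → 1
  π[a,e,b](ρ[b/g]((S ⋈[d=e] (ρ[e/b](R) ⋈[e=g] T)))) → 1

|E| = 1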